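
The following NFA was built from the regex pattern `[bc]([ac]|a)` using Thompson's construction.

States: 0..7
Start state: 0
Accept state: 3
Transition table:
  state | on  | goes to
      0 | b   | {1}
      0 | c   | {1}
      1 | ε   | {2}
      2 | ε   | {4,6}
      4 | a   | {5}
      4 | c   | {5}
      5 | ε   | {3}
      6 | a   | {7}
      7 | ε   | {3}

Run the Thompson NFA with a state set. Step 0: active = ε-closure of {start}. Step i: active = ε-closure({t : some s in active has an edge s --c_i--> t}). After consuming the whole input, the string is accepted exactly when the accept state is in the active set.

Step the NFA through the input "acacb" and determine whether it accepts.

Answer: REJECT

Derivation:
start: ε-closure({0}) = {0}
'a' @ 1: {}  — no active states
rest 'cacb' ignored (set empty)
after full input: {}  (accept=3 not in)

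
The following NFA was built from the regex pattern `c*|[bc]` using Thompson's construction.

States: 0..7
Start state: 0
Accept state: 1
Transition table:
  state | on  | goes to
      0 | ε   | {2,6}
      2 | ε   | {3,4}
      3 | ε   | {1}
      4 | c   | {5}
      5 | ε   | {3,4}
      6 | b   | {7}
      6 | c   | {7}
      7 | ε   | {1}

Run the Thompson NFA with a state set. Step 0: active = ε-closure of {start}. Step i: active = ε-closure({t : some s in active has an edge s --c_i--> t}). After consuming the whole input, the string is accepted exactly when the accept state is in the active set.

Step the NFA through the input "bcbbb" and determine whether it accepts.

Answer: REJECT

Derivation:
start: ε-closure({0}) = {0,1,2,3,4,6}
'b' @ 1: {1,7}  (accept∈set)
'c' @ 2: {}  — state set empty
rest 'bbb' ignored (set empty)
after full input: {}  (accept=1 not in)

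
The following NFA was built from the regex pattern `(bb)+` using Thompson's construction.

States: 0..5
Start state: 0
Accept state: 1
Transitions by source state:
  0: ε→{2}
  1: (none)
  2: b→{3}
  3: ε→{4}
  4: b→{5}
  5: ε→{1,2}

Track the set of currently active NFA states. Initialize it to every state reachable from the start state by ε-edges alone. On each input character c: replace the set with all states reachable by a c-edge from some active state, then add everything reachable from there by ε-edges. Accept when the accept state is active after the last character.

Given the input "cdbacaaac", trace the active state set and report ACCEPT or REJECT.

initial (ε-close {0}): {0,2}
'c' @ 1: {}  — dead — no transitions
rest 'dbacaaac' ignored (set empty)
end set {} — state 1 not in

Answer: REJECT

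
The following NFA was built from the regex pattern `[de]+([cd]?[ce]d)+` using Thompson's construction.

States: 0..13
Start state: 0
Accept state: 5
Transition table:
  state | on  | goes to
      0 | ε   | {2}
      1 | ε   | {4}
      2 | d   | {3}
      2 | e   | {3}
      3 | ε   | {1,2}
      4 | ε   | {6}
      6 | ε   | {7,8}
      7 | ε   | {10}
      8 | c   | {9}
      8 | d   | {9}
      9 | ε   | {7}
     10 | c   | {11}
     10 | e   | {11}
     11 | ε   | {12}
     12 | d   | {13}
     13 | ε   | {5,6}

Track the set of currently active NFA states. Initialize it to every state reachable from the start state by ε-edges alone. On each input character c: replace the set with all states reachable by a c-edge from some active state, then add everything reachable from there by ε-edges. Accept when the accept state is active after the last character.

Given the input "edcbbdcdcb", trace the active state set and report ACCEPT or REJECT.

Answer: REJECT

Derivation:
start: ε-closure({0}) = {0,2}
'e' @ 1: {1,2,3,4,6,7,8,10}
'd' @ 2: {1,2,3,4,6,7,8,9,10}
'c' @ 3: {7,9,10,11,12}
'b' @ 4: {}  — dead — no transitions
rest 'bdcdcb' ignored (set empty)
end set {} — state 5 not in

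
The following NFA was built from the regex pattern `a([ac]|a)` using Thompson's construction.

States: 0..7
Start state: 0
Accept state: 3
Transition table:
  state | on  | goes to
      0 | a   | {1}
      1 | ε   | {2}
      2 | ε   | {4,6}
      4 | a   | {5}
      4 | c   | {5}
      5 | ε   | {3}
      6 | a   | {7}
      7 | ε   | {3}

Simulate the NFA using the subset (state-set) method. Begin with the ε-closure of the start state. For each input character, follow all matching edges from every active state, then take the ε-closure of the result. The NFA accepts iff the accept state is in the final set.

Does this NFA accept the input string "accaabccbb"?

start: ε-closure({0}) = {0}
'a' @ 1: {1,2,4,6}
'c' @ 2: {3,5}  (accept∈set)
'c' @ 3: {}  — state set empty
rest 'aabccbb' ignored (set empty)
final: {}; accept 3 not in set

Answer: REJECT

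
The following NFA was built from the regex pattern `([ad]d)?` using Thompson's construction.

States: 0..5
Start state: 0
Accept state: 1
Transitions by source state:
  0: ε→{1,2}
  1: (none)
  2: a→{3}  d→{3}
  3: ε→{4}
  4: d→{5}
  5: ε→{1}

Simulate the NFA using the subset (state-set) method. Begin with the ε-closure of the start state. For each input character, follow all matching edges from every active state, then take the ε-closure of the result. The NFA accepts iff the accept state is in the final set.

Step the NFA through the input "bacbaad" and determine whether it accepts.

Answer: REJECT

Steps:
initial (ε-close {0}): {0,1,2}
'b' @ 1: {}  — no active states
rest 'acbaad' ignored (set empty)
after full input: {}  (accept=1 not in)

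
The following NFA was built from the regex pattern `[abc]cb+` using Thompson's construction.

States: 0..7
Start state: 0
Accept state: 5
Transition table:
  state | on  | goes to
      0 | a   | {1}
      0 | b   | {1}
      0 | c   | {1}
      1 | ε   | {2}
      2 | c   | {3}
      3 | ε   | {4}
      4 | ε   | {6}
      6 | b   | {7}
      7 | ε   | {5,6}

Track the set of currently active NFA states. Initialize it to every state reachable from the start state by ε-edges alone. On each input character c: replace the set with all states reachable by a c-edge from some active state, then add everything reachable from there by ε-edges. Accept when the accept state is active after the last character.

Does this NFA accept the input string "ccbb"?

Answer: ACCEPT

Trace:
start: ε-closure({0}) = {0}
'c' @ 1: {1,2}
'c' @ 2: {3,4,6}
'b' @ 3: {5,6,7}  ✓accept
'b' @ 4: {5,6,7}  ✓accept
final: {5,6,7}; accept 5 in set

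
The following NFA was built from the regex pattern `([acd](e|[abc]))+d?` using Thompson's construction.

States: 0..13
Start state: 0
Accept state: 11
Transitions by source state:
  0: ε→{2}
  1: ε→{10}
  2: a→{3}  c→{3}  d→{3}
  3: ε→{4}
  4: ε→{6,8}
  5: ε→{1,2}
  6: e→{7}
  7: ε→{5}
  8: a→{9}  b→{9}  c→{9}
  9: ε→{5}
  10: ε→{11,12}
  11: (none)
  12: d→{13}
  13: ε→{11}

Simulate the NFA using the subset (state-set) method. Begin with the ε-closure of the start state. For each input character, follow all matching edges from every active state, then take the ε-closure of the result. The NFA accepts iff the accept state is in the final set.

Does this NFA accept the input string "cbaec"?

Answer: REJECT

Trace:
S₀ = ε-closure({0}) = {0,2}
'c' @ 1: {3,4,6,8}
'b' @ 2: {1,2,5,9,10,11,12}  (accept∈set)
'a' @ 3: {3,4,6,8}
'e' @ 4: {1,2,5,7,10,11,12}  (accept∈set)
'c' @ 5: {3,4,6,8}
after full input: {3,4,6,8}  (accept=11 not in)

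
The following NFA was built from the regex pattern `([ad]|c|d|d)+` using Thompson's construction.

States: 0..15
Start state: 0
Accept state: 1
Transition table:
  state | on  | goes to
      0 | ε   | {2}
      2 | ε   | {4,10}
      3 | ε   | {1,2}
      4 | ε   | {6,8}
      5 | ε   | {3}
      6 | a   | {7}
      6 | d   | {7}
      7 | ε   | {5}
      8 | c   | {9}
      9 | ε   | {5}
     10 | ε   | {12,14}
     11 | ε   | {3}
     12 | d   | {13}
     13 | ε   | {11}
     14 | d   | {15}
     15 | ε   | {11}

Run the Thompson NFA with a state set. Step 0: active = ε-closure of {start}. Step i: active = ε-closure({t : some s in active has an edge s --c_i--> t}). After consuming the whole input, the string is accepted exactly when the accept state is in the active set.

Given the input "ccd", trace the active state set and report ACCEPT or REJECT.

Answer: ACCEPT

Derivation:
start: ε-closure({0}) = {0,2,4,6,8,10,12,14}
'c' @ 1: {1,2,3,4,5,6,8,9,10,12,14}  ✓accept
'c' @ 2: {1,2,3,4,5,6,8,9,10,12,14}  ✓accept
'd' @ 3: {1,2,3,4,5,6,7,8,10,11,12,13,14,15}  ✓accept
final: {1,2,3,4,5,6,7,8,10,11,12,13,14,15}; accept 1 in set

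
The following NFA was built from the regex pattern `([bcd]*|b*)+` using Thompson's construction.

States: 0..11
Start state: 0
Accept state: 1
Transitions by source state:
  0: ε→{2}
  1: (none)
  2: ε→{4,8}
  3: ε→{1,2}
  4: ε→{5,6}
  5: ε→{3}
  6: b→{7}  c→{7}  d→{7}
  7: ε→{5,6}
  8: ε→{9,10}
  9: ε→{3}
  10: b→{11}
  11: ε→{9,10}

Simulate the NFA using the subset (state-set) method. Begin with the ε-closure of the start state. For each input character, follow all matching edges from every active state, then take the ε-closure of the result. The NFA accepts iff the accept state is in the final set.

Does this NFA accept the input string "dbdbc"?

S₀ = ε-closure({0}) = {0,1,2,3,4,5,6,8,9,10}
'd' @ 1: {1,2,3,4,5,6,7,8,9,10}  [accepting]
'b' @ 2: {1,2,3,4,5,6,7,8,9,10,11}  [accepting]
'd' @ 3: {1,2,3,4,5,6,7,8,9,10}  [accepting]
'b' @ 4: {1,2,3,4,5,6,7,8,9,10,11}  [accepting]
'c' @ 5: {1,2,3,4,5,6,7,8,9,10}  [accepting]
after full input: {1,2,3,4,5,6,7,8,9,10}  (accept=1 in)

Answer: ACCEPT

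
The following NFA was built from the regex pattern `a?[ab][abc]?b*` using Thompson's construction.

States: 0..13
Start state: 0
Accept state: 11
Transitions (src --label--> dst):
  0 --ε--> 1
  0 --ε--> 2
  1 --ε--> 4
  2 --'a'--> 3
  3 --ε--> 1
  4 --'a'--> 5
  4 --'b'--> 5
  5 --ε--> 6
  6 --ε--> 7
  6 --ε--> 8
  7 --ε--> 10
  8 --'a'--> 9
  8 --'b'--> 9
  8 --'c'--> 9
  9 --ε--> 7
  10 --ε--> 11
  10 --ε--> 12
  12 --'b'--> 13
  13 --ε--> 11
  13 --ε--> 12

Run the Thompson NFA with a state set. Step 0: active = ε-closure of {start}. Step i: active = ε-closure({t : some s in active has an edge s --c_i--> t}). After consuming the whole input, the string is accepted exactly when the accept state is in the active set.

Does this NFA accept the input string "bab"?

start: ε-closure({0}) = {0,1,2,4}
'b' @ 1: {5,6,7,8,10,11,12}  ✓accept
'a' @ 2: {7,9,10,11,12}  ✓accept
'b' @ 3: {11,12,13}  ✓accept
end set {11,12,13} — state 11 in

Answer: ACCEPT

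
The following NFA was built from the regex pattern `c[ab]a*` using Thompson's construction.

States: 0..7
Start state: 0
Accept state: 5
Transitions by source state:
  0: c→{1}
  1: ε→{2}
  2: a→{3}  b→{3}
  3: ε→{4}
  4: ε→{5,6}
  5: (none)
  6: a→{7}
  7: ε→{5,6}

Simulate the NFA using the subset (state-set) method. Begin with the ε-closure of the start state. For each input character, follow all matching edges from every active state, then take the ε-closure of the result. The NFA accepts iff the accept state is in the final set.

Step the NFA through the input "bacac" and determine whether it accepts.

initial (ε-close {0}): {0}
'b' @ 1: {}  — dead — no transitions
rest 'acac' ignored (set empty)
after full input: {}  (accept=5 not in)

Answer: REJECT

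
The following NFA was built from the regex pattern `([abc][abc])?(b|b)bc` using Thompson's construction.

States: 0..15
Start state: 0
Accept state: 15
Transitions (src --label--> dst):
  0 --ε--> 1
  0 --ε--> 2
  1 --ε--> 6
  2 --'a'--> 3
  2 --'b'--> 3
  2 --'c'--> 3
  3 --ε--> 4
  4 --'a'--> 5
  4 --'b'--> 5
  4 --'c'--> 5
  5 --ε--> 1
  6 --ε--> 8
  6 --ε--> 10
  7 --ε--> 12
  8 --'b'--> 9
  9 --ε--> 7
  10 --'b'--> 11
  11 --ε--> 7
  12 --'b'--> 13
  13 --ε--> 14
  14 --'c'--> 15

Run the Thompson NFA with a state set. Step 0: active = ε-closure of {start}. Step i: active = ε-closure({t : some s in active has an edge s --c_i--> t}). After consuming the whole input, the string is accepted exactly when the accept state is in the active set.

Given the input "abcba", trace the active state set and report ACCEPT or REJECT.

S₀ = ε-closure({0}) = {0,1,2,6,8,10}
'a' @ 1: {3,4}
'b' @ 2: {1,5,6,8,10}
'c' @ 3: {}  — dead — no transitions
rest 'ba' ignored (set empty)
end set {} — state 15 not in

Answer: REJECT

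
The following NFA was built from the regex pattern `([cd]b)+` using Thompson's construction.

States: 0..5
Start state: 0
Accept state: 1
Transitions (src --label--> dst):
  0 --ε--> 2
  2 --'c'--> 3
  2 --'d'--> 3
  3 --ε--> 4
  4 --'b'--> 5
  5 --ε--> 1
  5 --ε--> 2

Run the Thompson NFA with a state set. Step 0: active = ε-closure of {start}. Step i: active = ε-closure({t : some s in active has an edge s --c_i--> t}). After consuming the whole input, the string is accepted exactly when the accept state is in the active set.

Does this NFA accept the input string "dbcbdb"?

S₀ = ε-closure({0}) = {0,2}
'd' @ 1: {3,4}
'b' @ 2: {1,2,5}  (accept∈set)
'c' @ 3: {3,4}
'b' @ 4: {1,2,5}  (accept∈set)
'd' @ 5: {3,4}
'b' @ 6: {1,2,5}  (accept∈set)
final: {1,2,5}; accept 1 in set

Answer: ACCEPT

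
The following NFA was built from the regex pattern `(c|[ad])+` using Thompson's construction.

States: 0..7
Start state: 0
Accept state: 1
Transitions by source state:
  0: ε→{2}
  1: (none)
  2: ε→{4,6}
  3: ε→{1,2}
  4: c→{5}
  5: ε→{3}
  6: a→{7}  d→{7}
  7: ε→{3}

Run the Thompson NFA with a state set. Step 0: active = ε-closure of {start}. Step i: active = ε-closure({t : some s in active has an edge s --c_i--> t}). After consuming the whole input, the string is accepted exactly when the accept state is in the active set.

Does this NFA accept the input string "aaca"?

Answer: ACCEPT

Derivation:
S₀ = ε-closure({0}) = {0,2,4,6}
'a' @ 1: {1,2,3,4,6,7}  ✓accept
'a' @ 2: {1,2,3,4,6,7}  ✓accept
'c' @ 3: {1,2,3,4,5,6}  ✓accept
'a' @ 4: {1,2,3,4,6,7}  ✓accept
end set {1,2,3,4,6,7} — state 1 in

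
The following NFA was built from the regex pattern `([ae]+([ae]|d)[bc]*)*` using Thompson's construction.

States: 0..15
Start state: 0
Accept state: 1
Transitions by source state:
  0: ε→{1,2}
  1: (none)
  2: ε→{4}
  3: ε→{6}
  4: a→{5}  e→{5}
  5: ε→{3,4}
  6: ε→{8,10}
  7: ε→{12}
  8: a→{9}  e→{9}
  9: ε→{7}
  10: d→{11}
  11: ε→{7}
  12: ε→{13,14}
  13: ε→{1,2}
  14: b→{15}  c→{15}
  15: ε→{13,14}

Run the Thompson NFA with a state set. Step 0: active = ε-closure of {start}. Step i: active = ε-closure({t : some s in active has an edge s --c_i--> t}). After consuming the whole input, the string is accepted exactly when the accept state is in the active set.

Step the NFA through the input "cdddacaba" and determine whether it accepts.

Answer: REJECT

Steps:
initial (ε-close {0}): {0,1,2,4}
'c' @ 1: {}  — state set empty
rest 'dddacaba' ignored (set empty)
after full input: {}  (accept=1 not in)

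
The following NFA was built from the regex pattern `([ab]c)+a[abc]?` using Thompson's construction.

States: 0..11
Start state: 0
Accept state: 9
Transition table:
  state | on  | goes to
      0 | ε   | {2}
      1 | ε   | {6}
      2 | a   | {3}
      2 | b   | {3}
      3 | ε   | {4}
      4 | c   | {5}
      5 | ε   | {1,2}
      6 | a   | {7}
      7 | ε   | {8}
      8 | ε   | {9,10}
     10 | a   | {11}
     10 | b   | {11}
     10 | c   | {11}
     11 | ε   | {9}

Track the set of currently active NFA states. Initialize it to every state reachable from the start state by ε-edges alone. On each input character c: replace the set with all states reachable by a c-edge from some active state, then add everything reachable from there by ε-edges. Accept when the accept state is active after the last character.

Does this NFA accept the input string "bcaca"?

Answer: ACCEPT

Steps:
S₀ = ε-closure({0}) = {0,2}
'b' @ 1: {3,4}
'c' @ 2: {1,2,5,6}
'a' @ 3: {3,4,7,8,9,10}  (accept∈set)
'c' @ 4: {1,2,5,6,9,11}  (accept∈set)
'a' @ 5: {3,4,7,8,9,10}  (accept∈set)
final: {3,4,7,8,9,10}; accept 9 in set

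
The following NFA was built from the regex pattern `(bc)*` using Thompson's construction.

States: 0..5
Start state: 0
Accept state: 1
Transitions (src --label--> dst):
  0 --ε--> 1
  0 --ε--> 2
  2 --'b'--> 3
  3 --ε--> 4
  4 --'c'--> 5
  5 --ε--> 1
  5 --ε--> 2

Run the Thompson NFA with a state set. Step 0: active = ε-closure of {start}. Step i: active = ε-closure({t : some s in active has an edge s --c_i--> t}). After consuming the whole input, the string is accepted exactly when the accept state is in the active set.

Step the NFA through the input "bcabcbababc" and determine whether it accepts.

Answer: REJECT

Trace:
start: ε-closure({0}) = {0,1,2}
'b' @ 1: {3,4}
'c' @ 2: {1,2,5}  (accept∈set)
'a' @ 3: {}  — no active states
rest 'bcbababc' ignored (set empty)
final: {}; accept 1 not in set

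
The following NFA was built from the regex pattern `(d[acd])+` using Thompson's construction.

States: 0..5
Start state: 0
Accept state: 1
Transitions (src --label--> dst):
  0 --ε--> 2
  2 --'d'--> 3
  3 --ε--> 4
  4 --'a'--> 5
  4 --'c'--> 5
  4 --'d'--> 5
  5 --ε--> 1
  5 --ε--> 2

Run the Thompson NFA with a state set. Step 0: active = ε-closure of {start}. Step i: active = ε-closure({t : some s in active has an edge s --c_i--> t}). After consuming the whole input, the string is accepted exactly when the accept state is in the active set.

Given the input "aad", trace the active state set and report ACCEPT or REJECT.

Answer: REJECT

Derivation:
S₀ = ε-closure({0}) = {0,2}
'a' @ 1: {}  — state set empty
rest 'ad' ignored (set empty)
end set {} — state 1 not in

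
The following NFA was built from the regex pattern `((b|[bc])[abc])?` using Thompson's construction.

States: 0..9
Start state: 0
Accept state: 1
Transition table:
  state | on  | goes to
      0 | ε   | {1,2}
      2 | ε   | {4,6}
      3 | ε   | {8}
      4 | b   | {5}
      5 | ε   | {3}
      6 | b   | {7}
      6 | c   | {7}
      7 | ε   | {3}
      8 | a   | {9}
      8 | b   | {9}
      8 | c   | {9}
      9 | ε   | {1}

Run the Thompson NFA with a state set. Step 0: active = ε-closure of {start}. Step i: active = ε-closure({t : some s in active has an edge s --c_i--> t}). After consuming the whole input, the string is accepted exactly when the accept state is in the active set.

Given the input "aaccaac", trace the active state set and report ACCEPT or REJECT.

Answer: REJECT

Trace:
start: ε-closure({0}) = {0,1,2,4,6}
'a' @ 1: {}  — state set empty
rest 'accaac' ignored (set empty)
end set {} — state 1 not in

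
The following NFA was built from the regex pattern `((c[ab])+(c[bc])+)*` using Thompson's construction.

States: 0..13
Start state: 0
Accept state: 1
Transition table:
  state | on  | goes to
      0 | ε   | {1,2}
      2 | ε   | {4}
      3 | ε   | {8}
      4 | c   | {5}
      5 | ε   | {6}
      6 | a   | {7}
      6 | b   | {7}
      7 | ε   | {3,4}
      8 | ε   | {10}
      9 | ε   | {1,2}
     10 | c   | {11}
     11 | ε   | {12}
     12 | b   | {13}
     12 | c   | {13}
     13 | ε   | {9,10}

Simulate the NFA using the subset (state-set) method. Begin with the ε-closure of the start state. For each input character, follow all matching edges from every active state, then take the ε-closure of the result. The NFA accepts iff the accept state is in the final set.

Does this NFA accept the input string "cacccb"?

start: ε-closure({0}) = {0,1,2,4}
'c' @ 1: {5,6}
'a' @ 2: {3,4,7,8,10}
'c' @ 3: {5,6,11,12}
'c' @ 4: {1,2,4,9,10,13}  (accept∈set)
'c' @ 5: {5,6,11,12}
'b' @ 6: {1,2,3,4,7,8,9,10,13}  (accept∈set)
end set {1,2,3,4,7,8,9,10,13} — state 1 in

Answer: ACCEPT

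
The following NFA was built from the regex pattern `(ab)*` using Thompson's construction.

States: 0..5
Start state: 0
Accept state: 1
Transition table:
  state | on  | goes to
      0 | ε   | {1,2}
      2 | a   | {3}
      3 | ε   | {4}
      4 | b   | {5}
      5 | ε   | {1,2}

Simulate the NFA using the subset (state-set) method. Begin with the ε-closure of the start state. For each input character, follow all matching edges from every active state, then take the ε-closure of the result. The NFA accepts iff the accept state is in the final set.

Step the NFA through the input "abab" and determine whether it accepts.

initial (ε-close {0}): {0,1,2}
'a' @ 1: {3,4}
'b' @ 2: {1,2,5}  [accepting]
'a' @ 3: {3,4}
'b' @ 4: {1,2,5}  [accepting]
end set {1,2,5} — state 1 in

Answer: ACCEPT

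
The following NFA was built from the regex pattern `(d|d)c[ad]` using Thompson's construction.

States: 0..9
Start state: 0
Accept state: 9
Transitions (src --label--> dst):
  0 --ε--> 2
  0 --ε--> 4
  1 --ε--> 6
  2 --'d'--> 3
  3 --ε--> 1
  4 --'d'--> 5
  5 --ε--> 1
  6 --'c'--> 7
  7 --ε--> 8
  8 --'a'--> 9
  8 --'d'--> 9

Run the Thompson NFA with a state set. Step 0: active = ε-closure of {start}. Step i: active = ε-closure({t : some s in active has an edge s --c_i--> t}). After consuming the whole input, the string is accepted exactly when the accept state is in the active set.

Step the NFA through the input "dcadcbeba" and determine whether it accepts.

Answer: REJECT

Trace:
S₀ = ε-closure({0}) = {0,2,4}
'd' @ 1: {1,3,5,6}
'c' @ 2: {7,8}
'a' @ 3: {9}  (accept∈set)
'd' @ 4: {}  — no active states
rest 'cbeba' ignored (set empty)
after full input: {}  (accept=9 not in)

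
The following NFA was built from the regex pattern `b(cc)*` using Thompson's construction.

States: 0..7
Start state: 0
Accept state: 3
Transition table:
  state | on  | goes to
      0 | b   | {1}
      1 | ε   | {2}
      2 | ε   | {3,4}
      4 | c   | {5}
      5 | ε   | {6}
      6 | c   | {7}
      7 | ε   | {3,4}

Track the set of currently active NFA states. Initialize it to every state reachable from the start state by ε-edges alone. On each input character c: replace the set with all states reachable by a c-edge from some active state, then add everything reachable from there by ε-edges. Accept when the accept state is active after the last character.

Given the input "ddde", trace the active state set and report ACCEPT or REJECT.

S₀ = ε-closure({0}) = {0}
'd' @ 1: {}  — state set empty
rest 'dde' ignored (set empty)
final: {}; accept 3 not in set

Answer: REJECT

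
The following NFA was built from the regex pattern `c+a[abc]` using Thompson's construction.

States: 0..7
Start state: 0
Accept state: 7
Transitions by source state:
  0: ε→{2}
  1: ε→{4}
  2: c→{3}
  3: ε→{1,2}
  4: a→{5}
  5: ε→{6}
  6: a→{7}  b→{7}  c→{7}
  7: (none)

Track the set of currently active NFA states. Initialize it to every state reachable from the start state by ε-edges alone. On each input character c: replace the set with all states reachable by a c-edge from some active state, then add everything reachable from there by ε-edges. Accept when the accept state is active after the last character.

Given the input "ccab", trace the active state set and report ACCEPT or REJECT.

Answer: ACCEPT

Trace:
S₀ = ε-closure({0}) = {0,2}
'c' @ 1: {1,2,3,4}
'c' @ 2: {1,2,3,4}
'a' @ 3: {5,6}
'b' @ 4: {7}  ✓accept
after full input: {7}  (accept=7 in)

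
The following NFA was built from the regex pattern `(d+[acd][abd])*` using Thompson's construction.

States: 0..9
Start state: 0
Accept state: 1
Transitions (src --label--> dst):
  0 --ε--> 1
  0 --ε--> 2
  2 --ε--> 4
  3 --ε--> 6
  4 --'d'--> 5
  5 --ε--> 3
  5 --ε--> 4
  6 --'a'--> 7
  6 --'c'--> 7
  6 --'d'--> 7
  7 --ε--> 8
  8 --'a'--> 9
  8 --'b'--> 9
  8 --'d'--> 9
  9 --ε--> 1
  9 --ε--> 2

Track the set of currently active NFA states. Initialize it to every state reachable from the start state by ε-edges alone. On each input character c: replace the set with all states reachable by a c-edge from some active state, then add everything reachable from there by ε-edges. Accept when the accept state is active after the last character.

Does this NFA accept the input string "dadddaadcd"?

S₀ = ε-closure({0}) = {0,1,2,4}
'd' @ 1: {3,4,5,6}
'a' @ 2: {7,8}
'd' @ 3: {1,2,4,9}  [accepting]
'd' @ 4: {3,4,5,6}
'd' @ 5: {3,4,5,6,7,8}
'a' @ 6: {1,2,4,7,8,9}  [accepting]
'a' @ 7: {1,2,4,9}  [accepting]
'd' @ 8: {3,4,5,6}
'c' @ 9: {7,8}
'd' @ 10: {1,2,4,9}  [accepting]
after full input: {1,2,4,9}  (accept=1 in)

Answer: ACCEPT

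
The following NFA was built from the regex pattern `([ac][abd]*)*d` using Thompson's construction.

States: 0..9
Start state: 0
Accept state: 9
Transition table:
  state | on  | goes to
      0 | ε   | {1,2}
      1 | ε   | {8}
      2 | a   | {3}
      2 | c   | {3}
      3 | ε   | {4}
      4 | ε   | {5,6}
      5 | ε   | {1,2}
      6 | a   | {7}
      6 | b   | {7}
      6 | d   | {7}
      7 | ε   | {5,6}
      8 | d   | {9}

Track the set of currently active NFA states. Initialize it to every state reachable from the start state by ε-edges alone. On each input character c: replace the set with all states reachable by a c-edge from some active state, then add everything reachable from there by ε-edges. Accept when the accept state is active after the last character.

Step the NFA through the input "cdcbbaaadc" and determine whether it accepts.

Answer: REJECT

Derivation:
S₀ = ε-closure({0}) = {0,1,2,8}
'c' @ 1: {1,2,3,4,5,6,8}
'd' @ 2: {1,2,5,6,7,8,9}  [accepting]
'c' @ 3: {1,2,3,4,5,6,8}
'b' @ 4: {1,2,5,6,7,8}
'b' @ 5: {1,2,5,6,7,8}
'a' @ 6: {1,2,3,4,5,6,7,8}
'a' @ 7: {1,2,3,4,5,6,7,8}
'a' @ 8: {1,2,3,4,5,6,7,8}
'd' @ 9: {1,2,5,6,7,8,9}  [accepting]
'c' @ 10: {1,2,3,4,5,6,8}
end set {1,2,3,4,5,6,8} — state 9 not in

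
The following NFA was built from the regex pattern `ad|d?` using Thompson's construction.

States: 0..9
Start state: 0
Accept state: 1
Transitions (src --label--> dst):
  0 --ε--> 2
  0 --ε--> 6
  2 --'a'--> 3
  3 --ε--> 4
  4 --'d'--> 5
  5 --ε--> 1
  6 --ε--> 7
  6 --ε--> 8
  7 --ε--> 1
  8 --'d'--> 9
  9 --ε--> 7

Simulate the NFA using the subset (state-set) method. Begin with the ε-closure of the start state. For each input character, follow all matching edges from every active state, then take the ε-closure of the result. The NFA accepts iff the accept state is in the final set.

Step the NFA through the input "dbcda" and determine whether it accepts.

Answer: REJECT

Derivation:
S₀ = ε-closure({0}) = {0,1,2,6,7,8}
'd' @ 1: {1,7,9}  ✓accept
'b' @ 2: {}  — no active states
rest 'cda' ignored (set empty)
final: {}; accept 1 not in set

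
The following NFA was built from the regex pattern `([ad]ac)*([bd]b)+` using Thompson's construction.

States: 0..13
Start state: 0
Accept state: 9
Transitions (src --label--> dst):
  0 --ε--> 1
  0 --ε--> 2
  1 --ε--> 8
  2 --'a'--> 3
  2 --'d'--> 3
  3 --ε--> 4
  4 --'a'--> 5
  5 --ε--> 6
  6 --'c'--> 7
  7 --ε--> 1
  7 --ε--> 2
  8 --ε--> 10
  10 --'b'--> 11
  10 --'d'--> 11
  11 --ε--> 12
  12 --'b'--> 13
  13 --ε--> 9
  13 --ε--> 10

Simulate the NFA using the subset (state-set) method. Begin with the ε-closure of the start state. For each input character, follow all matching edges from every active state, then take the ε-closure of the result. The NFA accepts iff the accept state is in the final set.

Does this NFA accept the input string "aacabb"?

initial (ε-close {0}): {0,1,2,8,10}
'a' @ 1: {3,4}
'a' @ 2: {5,6}
'c' @ 3: {1,2,7,8,10}
'a' @ 4: {3,4}
'b' @ 5: {}  — no active states
rest 'b' ignored (set empty)
after full input: {}  (accept=9 not in)

Answer: REJECT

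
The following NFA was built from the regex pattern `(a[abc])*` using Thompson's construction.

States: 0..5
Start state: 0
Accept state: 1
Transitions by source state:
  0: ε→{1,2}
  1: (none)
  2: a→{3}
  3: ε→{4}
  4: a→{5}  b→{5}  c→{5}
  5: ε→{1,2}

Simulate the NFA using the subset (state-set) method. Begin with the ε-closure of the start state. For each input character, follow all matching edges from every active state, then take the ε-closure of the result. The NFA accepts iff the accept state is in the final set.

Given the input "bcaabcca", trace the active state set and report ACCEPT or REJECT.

initial (ε-close {0}): {0,1,2}
'b' @ 1: {}  — no active states
rest 'caabcca' ignored (set empty)
end set {} — state 1 not in

Answer: REJECT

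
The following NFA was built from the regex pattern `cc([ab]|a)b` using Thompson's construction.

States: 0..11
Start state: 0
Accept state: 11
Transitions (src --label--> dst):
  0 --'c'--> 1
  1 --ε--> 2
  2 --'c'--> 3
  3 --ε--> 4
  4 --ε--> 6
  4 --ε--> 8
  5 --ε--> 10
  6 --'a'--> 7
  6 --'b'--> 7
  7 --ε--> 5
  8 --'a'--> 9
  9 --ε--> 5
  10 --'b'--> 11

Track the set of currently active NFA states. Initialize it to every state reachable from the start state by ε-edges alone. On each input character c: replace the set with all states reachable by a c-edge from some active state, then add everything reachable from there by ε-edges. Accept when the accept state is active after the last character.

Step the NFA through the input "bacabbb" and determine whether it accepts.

Answer: REJECT

Trace:
start: ε-closure({0}) = {0}
'b' @ 1: {}  — state set empty
rest 'acabbb' ignored (set empty)
after full input: {}  (accept=11 not in)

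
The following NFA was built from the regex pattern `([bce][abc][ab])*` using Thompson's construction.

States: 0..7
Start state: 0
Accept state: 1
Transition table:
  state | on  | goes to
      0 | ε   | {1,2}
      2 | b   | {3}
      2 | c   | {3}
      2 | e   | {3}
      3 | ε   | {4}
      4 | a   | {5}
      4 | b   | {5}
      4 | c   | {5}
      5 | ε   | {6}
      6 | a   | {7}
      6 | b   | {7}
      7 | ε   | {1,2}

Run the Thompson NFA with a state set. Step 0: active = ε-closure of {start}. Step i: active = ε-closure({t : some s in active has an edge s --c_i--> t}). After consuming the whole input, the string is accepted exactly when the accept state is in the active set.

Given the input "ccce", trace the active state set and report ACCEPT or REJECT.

S₀ = ε-closure({0}) = {0,1,2}
'c' @ 1: {3,4}
'c' @ 2: {5,6}
'c' @ 3: {}  — state set empty
rest 'e' ignored (set empty)
end set {} — state 1 not in

Answer: REJECT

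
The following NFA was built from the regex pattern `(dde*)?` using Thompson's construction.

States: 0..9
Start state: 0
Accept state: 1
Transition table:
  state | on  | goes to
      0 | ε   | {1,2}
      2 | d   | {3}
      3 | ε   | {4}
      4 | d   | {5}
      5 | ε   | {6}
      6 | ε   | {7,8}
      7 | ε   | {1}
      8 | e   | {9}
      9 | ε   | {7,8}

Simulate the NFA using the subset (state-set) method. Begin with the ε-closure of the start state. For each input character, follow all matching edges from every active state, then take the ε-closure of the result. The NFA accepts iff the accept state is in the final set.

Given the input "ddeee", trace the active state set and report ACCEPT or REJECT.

Answer: ACCEPT

Steps:
start: ε-closure({0}) = {0,1,2}
'd' @ 1: {3,4}
'd' @ 2: {1,5,6,7,8}  [accepting]
'e' @ 3: {1,7,8,9}  [accepting]
'e' @ 4: {1,7,8,9}  [accepting]
'e' @ 5: {1,7,8,9}  [accepting]
end set {1,7,8,9} — state 1 in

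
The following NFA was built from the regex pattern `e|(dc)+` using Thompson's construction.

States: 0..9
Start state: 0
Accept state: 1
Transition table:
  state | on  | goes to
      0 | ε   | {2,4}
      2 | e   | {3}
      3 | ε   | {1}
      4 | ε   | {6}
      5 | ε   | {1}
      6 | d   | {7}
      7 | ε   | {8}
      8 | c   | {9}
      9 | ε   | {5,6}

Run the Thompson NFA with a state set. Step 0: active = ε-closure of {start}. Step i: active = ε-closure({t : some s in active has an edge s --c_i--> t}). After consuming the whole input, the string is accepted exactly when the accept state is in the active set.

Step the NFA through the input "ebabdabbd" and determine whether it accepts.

Answer: REJECT

Steps:
S₀ = ε-closure({0}) = {0,2,4,6}
'e' @ 1: {1,3}  ✓accept
'b' @ 2: {}  — no active states
rest 'abdabbd' ignored (set empty)
final: {}; accept 1 not in set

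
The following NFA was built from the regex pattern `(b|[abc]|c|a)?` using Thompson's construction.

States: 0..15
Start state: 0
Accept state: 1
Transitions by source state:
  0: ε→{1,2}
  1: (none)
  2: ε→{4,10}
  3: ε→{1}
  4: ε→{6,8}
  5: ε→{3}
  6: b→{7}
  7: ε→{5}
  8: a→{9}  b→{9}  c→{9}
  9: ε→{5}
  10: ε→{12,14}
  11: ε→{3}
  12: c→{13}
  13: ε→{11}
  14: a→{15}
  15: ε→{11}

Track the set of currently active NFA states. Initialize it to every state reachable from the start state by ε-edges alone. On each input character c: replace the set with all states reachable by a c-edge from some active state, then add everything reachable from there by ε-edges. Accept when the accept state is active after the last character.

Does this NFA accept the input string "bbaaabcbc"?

Answer: REJECT

Trace:
start: ε-closure({0}) = {0,1,2,4,6,8,10,12,14}
'b' @ 1: {1,3,5,7,9}  (accept∈set)
'b' @ 2: {}  — dead — no transitions
rest 'aaabcbc' ignored (set empty)
final: {}; accept 1 not in set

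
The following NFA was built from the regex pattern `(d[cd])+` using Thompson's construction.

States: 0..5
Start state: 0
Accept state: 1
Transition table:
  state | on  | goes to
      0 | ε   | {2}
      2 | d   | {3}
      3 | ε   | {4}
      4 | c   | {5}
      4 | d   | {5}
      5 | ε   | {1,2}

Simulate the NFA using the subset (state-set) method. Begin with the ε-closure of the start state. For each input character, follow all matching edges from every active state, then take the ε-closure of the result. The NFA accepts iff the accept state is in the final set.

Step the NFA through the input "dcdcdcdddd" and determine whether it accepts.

start: ε-closure({0}) = {0,2}
'd' @ 1: {3,4}
'c' @ 2: {1,2,5}  ✓accept
'd' @ 3: {3,4}
'c' @ 4: {1,2,5}  ✓accept
'd' @ 5: {3,4}
'c' @ 6: {1,2,5}  ✓accept
'd' @ 7: {3,4}
'd' @ 8: {1,2,5}  ✓accept
'd' @ 9: {3,4}
'd' @ 10: {1,2,5}  ✓accept
end set {1,2,5} — state 1 in

Answer: ACCEPT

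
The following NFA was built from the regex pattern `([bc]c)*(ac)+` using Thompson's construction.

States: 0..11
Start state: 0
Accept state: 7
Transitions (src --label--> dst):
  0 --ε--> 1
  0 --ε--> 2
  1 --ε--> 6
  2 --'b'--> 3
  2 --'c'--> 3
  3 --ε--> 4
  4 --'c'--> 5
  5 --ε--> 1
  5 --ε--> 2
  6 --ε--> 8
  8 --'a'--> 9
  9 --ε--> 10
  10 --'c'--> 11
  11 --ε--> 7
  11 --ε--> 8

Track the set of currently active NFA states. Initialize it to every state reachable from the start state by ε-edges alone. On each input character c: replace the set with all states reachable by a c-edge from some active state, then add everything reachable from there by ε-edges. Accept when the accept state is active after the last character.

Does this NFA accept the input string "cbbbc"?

Answer: REJECT

Derivation:
initial (ε-close {0}): {0,1,2,6,8}
'c' @ 1: {3,4}
'b' @ 2: {}  — state set empty
rest 'bbc' ignored (set empty)
end set {} — state 7 not in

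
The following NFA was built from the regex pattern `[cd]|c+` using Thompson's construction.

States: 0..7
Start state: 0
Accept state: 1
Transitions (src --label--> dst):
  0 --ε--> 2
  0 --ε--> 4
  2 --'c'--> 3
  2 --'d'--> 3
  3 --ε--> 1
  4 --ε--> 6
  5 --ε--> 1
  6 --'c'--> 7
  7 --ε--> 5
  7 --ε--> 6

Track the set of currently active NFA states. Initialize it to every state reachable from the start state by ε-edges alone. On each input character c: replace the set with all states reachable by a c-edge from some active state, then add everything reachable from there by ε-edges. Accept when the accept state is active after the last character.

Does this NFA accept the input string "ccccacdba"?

start: ε-closure({0}) = {0,2,4,6}
'c' @ 1: {1,3,5,6,7}  ✓accept
'c' @ 2: {1,5,6,7}  ✓accept
'c' @ 3: {1,5,6,7}  ✓accept
'c' @ 4: {1,5,6,7}  ✓accept
'a' @ 5: {}  — state set empty
rest 'cdba' ignored (set empty)
final: {}; accept 1 not in set

Answer: REJECT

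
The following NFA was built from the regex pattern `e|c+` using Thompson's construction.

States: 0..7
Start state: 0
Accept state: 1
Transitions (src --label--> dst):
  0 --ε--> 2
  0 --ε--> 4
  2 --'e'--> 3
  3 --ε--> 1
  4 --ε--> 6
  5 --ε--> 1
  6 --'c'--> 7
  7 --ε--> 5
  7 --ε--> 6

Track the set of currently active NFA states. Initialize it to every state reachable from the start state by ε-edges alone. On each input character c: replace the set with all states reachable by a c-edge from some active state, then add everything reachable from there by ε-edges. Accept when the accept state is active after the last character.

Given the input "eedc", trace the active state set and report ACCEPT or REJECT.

Answer: REJECT

Derivation:
initial (ε-close {0}): {0,2,4,6}
'e' @ 1: {1,3}  [accepting]
'e' @ 2: {}  — dead — no transitions
rest 'dc' ignored (set empty)
end set {} — state 1 not in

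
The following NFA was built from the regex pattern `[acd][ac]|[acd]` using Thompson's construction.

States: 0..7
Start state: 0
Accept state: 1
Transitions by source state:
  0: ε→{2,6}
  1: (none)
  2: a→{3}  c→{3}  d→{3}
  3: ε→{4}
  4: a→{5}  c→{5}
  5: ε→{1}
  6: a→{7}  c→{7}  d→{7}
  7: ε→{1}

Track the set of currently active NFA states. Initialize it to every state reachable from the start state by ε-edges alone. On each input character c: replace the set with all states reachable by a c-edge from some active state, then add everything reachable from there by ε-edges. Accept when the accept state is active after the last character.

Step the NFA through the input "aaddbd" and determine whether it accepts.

Answer: REJECT

Steps:
start: ε-closure({0}) = {0,2,6}
'a' @ 1: {1,3,4,7}  [accepting]
'a' @ 2: {1,5}  [accepting]
'd' @ 3: {}  — dead — no transitions
rest 'dbd' ignored (set empty)
end set {} — state 1 not in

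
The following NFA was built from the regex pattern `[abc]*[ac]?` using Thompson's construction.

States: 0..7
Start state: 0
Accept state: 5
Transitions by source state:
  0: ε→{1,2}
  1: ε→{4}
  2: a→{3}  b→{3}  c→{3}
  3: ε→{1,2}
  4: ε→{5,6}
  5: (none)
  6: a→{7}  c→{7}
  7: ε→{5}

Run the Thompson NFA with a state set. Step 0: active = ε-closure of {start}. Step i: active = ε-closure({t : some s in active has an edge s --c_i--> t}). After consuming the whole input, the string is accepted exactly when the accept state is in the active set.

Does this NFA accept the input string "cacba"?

Answer: ACCEPT

Steps:
S₀ = ε-closure({0}) = {0,1,2,4,5,6}
'c' @ 1: {1,2,3,4,5,6,7}  (accept∈set)
'a' @ 2: {1,2,3,4,5,6,7}  (accept∈set)
'c' @ 3: {1,2,3,4,5,6,7}  (accept∈set)
'b' @ 4: {1,2,3,4,5,6}  (accept∈set)
'a' @ 5: {1,2,3,4,5,6,7}  (accept∈set)
end set {1,2,3,4,5,6,7} — state 5 in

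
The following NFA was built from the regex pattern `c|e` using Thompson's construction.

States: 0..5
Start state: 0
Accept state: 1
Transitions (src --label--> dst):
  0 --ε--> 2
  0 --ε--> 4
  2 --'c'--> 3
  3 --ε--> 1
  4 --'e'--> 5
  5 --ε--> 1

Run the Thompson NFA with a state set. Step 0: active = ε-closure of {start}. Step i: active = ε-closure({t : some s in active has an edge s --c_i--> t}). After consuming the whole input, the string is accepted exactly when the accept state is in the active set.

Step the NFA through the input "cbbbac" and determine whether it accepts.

Answer: REJECT

Steps:
S₀ = ε-closure({0}) = {0,2,4}
'c' @ 1: {1,3}  [accepting]
'b' @ 2: {}  — no active states
rest 'bbac' ignored (set empty)
end set {} — state 1 not in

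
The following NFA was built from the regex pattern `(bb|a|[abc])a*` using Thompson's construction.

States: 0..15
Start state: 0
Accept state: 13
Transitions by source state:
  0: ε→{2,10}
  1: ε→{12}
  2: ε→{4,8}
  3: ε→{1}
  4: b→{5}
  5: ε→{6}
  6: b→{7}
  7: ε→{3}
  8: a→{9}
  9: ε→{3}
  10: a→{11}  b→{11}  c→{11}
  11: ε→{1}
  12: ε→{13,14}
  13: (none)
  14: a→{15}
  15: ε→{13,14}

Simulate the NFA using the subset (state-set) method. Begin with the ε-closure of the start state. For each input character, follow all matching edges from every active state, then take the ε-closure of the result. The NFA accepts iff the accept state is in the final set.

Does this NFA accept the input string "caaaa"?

S₀ = ε-closure({0}) = {0,2,4,8,10}
'c' @ 1: {1,11,12,13,14}  (accept∈set)
'a' @ 2: {13,14,15}  (accept∈set)
'a' @ 3: {13,14,15}  (accept∈set)
'a' @ 4: {13,14,15}  (accept∈set)
'a' @ 5: {13,14,15}  (accept∈set)
end set {13,14,15} — state 13 in

Answer: ACCEPT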